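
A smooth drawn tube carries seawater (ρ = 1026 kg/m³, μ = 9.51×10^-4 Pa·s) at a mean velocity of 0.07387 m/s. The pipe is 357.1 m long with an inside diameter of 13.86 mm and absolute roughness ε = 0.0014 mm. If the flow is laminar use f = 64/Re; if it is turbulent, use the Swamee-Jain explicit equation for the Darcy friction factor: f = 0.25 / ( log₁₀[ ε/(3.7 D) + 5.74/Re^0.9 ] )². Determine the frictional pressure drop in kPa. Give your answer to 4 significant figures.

Reynolds number Re = ρVD/μ = 1026 · 0.07387 · 0.01386 / 0.000951 = 1105.
Re < 2300 → laminar flow, so f = 64/Re = 64/1105 = 0.05794 (the turbulent correlation is not needed).
Darcy-Weisbach: ΔP = f(L/D)(ρV²/2) = 0.05794·(357.1/0.01386)·(1026·0.07387²/2) = 0.05794·2.576e+04·2.799 = 4179 Pa.
ΔP = 4179 Pa = 4.179 kPa.

ΔP ≈ 4.179 kPa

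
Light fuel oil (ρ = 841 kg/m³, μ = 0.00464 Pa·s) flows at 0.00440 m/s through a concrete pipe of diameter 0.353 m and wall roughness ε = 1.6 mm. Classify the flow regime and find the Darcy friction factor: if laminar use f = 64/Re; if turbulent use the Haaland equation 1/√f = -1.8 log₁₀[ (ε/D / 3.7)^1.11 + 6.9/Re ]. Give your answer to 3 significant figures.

Re = ρVD/μ = 841·0.0044·0.353/0.00464 = 281.5.
Re < 2300 → laminar, so f = 64/Re = 0.2273 (roughness is irrelevant in laminar flow).

f ≈ 0.227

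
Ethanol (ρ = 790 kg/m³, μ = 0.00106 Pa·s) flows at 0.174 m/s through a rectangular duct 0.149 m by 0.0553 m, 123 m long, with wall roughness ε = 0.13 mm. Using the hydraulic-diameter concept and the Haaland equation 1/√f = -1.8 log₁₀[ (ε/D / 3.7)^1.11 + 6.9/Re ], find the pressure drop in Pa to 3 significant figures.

Hydraulic diameter D_h = 4A/P = 4·(0.149·0.0553)/(2·(0.149+0.0553)) = 0.03296/0.4086 = 0.08066 m.
Re = ρVD_h/μ = 790·0.174·0.08066/0.00106 = 1.046e+04.
ε/D_h = 0.00013/0.08066 = 0.00161; Haaland gives 1/√f = -1.8 log₁₀[0.000186+0.00066] = 5.531, so f = 0.03269.
ΔP = f(L/D_h)(ρV²/2) = 0.03269·123/0.08066·11.96 = 596.1 Pa.

ΔP ≈ 596 Pa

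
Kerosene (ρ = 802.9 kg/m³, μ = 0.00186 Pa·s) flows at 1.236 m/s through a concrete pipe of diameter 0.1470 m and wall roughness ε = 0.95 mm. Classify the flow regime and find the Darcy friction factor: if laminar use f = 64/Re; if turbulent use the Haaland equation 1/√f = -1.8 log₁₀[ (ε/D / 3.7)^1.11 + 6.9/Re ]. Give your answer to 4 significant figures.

f ≈ 0.03386

Re = ρVD/μ = 802.9·1.236·0.147/0.00186 = 7.843e+04.
Re > 4000 → turbulent. ε/D = 0.00095/0.147 = 0.00646; Haaland: 1/√f = -1.8 log₁₀[0.000869 + 8.8e-05] = 5.435, so f = 0.03386.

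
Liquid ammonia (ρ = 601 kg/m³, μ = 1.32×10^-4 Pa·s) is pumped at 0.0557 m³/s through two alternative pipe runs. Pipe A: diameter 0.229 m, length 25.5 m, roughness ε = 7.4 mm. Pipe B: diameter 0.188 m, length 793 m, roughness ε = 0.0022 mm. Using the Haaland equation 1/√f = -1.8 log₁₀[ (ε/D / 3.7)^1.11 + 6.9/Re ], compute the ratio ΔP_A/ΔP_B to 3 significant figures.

Pipe A: V = Q/A = 0.0557/0.04119 = 1.352 m/s; Re = 1.41e+06; ε/D = 0.0323; Haaland → f = 0.05912; ΔP_A = f(L/D)(ρV²/2) = 3618 Pa.
Pipe B: V = Q/A = 0.0557/0.02776 = 2.007 m/s; Re = 1.718e+06; ε/D = 1.17e-05; Haaland → f = 0.01091; ΔP_B = f(L/D)(ρV²/2) = 5.568e+04 Pa.
ΔP_A/ΔP_B = 3618/5.568e+04 = 0.0650.

ΔP_A/ΔP_B ≈ 0.0650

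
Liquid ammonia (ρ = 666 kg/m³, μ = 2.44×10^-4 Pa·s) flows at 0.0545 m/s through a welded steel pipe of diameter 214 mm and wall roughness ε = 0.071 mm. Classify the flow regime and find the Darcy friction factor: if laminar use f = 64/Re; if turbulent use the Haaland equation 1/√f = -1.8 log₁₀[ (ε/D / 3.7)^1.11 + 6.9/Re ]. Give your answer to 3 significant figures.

Re = ρVD/μ = 666·0.0545·0.214/0.000244 = 3.183e+04.
Re > 4000 → turbulent. ε/D = 7.1e-05/0.214 = 0.000332; Haaland: 1/√f = -1.8 log₁₀[3.22e-05 + 0.000217] = 6.487, so f = 0.02376.

f ≈ 0.0238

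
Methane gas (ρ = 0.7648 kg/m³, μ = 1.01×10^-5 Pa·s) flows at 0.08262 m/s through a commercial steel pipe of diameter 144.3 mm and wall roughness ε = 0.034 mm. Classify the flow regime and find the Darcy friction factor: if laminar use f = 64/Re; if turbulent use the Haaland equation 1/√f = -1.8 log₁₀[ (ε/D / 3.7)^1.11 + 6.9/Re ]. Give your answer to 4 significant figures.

f ≈ 0.07089

Re = ρVD/μ = 0.7648·0.08262·0.1443/1.01e-05 = 902.8.
Re < 2300 → laminar, so f = 64/Re = 0.07089 (roughness is irrelevant in laminar flow).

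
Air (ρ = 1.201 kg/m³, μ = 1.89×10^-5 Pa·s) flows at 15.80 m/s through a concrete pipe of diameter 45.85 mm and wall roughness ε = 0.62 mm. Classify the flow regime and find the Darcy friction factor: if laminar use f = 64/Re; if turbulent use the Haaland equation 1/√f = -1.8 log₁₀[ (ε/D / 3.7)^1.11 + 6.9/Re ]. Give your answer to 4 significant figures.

Re = ρVD/μ = 1.201·15.8·0.04585/1.89e-05 = 4.603e+04.
Re > 4000 → turbulent. ε/D = 0.00062/0.04585 = 0.0135; Haaland: 1/√f = -1.8 log₁₀[0.00197 + 0.00015] = 4.812, so f = 0.04318.

f ≈ 0.04318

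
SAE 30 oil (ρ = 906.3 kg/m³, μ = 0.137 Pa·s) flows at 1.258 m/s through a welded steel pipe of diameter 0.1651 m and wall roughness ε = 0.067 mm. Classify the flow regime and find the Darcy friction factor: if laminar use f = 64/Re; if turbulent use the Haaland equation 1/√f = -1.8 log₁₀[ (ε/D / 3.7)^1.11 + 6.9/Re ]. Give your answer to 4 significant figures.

Re = ρVD/μ = 906.3·1.258·0.1651/0.137 = 1374.
Re < 2300 → laminar, so f = 64/Re = 0.04658 (roughness is irrelevant in laminar flow).

f ≈ 0.04658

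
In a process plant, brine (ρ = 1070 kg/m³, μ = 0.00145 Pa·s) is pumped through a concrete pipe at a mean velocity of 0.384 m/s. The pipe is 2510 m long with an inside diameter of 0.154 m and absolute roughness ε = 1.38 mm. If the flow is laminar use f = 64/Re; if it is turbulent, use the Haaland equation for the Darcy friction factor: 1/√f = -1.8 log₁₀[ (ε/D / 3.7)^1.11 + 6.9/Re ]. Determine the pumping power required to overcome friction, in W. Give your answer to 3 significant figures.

Reynolds number Re = ρVD/μ = 1070 · 0.384 · 0.154 / 0.00145 = 4.364e+04.
Re > 4000 → turbulent. Relative roughness ε/D = 0.00138/0.154 = 0.00896. Haaland: 1/√f = -1.8 log₁₀[(0.00896/3.7)^1.11 + 6.9/4.364e+04] = -1.8 log₁₀[0.00125 + 0.000158] = 5.133, so f = 0.03795.
Darcy-Weisbach: ΔP = f(L/D)(ρV²/2) = 0.03795·(2510/0.154)·(1070·0.384²/2) = 0.03795·1.63e+04·78.89 = 4.88e+04 Pa.
Q = V·A = 0.384·0.01863 = 0.007153 m³/s.
Pumping power P = QΔP = 0.007153·4.88e+04 = 349.0 W = 349 W.

P ≈ 349 W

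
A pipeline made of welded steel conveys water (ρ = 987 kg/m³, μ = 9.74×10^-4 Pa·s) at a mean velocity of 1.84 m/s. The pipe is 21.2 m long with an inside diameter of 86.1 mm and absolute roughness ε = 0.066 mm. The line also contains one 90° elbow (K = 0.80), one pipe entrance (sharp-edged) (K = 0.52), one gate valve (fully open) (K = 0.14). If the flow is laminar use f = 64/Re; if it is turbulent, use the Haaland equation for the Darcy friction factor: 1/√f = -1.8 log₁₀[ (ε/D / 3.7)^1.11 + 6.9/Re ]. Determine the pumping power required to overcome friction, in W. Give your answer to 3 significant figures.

Reynolds number Re = ρVD/μ = 987 · 1.84 · 0.0861 / 0.000974 = 1.605e+05.
Re > 4000 → turbulent. Relative roughness ε/D = 6.6e-05/0.0861 = 0.000767. Haaland: 1/√f = -1.8 log₁₀[(0.000767/3.7)^1.11 + 6.9/1.605e+05] = -1.8 log₁₀[8.15e-05 + 4.3e-05] = 7.029, so f = 0.02024.
Total minor-loss coefficient ΣK = 1·0.8 + 1·0.52 + 1·0.14 = 1.46.
ΔP = [f·L/D + ΣK]·(ρV²/2) = [0.02024·21.2/0.0861 + 1.46]·(987·1.84²/2) = [4.984 + 1.46]·1671 = 1.077e+04 Pa.
Q = V·A = 1.84·0.005822 = 0.01071 m³/s.
Pumping power P = QΔP = 0.01071·1.077e+04 = 115.3 W = 115 W.

P ≈ 115 W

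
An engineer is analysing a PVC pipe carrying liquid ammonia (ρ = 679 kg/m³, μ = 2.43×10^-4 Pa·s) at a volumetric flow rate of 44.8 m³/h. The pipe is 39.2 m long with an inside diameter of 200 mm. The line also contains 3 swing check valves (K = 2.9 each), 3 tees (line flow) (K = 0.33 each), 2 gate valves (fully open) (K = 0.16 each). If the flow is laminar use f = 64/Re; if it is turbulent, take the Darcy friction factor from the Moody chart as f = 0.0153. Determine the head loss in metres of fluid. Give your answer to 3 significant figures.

h_f ≈ 0.104 m

Q = 44.8 m³/h = 44.8/3600 = 0.01244 m³/s.
Cross-sectional area A = πD²/4 = π(0.2)²/4 = 0.03142 m²; mean velocity V = Q/A = 0.01244/0.03142 = 0.3961 m/s.
Reynolds number Re = ρVD/μ = 679 · 0.3961 · 0.2 / 0.000243 = 2.214e+05.
Re > 4000 → turbulent; use the Moody-chart value f = 0.0153.
Total minor-loss coefficient ΣK = 3·2.9 + 3·0.33 + 2·0.16 = 10.
ΔP = [f·L/D + ΣK]·(ρV²/2) = [0.0153·39.2/0.2 + 10]·(679·0.3961²/2) = [2.999 + 10]·53.27 = 693 Pa.
Head loss h_f = ΔP/(ρg) = 693/(679·9.81) = 0.104 m.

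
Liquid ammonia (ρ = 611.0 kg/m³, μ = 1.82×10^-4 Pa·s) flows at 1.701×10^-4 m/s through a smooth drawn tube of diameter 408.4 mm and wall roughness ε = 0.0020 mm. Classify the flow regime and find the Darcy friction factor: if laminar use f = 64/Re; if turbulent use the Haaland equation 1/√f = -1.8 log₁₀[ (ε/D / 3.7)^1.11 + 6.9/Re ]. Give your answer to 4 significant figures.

Re = ρVD/μ = 611·0.0001701·0.4084/0.000182 = 233.2.
Re < 2300 → laminar, so f = 64/Re = 0.2744 (roughness is irrelevant in laminar flow).

f ≈ 0.2744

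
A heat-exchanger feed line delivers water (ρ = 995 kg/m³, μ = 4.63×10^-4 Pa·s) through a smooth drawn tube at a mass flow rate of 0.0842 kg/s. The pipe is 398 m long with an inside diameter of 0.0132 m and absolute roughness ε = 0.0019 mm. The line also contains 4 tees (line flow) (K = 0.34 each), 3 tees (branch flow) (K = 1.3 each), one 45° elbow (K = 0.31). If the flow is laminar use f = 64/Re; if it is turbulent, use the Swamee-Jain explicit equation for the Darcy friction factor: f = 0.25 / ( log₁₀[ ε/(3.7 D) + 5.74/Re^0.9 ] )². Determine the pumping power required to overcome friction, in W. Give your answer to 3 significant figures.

P ≈ 13.2 W

A = πD²/4 = π(0.0132)²/4 = 0.0001368 m²; mean velocity V = ṁ/(ρA) = 0.0842/(995 · 0.0001368) = 0.6184 m/s.
Reynolds number Re = ρVD/μ = 995 · 0.6184 · 0.0132 / 0.000463 = 1.754e+04.
Re > 4000 → turbulent. Relative roughness ε/D = 1.9e-06/0.0132 = 0.000144. Swamee-Jain: f = 0.25/(log₁₀[0.000144/3.7 + 5.74/1.754e+04^0.9])² = 0.25/(log₁₀[3.89e-05 + 0.000869])² = 0.25/(-3.042)² = 0.02702.
Total minor-loss coefficient ΣK = 4·0.34 + 3·1.3 + 1·0.31 = 5.57.
ΔP = [f·L/D + ΣK]·(ρV²/2) = [0.02702·398/0.0132 + 5.57]·(995·0.6184²/2) = [814.7 + 5.57]·190.2 = 1.56e+05 Pa.
Q = ṁ/ρ = 0.0842/995 = 8.462e-05 m³/s.
Pumping power P = QΔP = 8.462e-05·1.56e+05 = 13.21 W = 13.2 W.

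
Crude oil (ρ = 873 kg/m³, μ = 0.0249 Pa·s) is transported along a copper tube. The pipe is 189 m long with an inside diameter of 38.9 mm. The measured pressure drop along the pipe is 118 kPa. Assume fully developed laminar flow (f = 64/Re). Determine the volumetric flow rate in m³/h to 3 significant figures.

Q ≈ 5.07 m³/h

For laminar flow, f = 64/Re with Re = ρVD/μ, so Darcy-Weisbach reduces to ΔP = 32μLV/D². Solving for V: V = ΔP·D²/(32μL) = 1.18e+05·(0.0389)²/(32·0.0249·189) = 1.186 m/s.
Check: Re = ρVD/μ = 873·1.186·0.0389/0.0249 = 1617 < 2300, so the laminar assumption holds.
Q = V·A = 1.186·(π/4·0.0389²) = 0.001409 m³/s = 5.07 m³/h.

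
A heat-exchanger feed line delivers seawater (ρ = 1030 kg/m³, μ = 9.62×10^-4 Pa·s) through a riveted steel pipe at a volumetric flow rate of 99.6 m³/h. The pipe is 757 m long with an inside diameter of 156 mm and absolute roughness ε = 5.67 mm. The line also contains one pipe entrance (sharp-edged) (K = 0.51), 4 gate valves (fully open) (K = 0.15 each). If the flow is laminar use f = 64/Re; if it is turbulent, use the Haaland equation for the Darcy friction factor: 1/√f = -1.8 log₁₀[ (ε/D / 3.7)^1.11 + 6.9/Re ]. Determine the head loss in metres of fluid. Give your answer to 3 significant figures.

Q = 99.6 m³/h = 99.6/3600 = 0.02767 m³/s.
Cross-sectional area A = πD²/4 = π(0.156)²/4 = 0.01911 m²; mean velocity V = Q/A = 0.02767/0.01911 = 1.447 m/s.
Reynolds number Re = ρVD/μ = 1030 · 1.447 · 0.156 / 0.000962 = 2.418e+05.
Re > 4000 → turbulent. Relative roughness ε/D = 0.00567/0.156 = 0.0363. Haaland: 1/√f = -1.8 log₁₀[(0.0363/3.7)^1.11 + 6.9/2.418e+05] = -1.8 log₁₀[0.00591 + 2.85e-05] = 4.008, so f = 0.06226.
Total minor-loss coefficient ΣK = 1·0.51 + 4·0.15 = 1.11.
ΔP = [f·L/D + ΣK]·(ρV²/2) = [0.06226·757/0.156 + 1.11]·(1030·1.447²/2) = [302.1 + 1.11]·1079 = 3.272e+05 Pa.
Head loss h_f = ΔP/(ρg) = 3.272e+05/(1030·9.81) = 32.4 m.

h_f ≈ 32.4 m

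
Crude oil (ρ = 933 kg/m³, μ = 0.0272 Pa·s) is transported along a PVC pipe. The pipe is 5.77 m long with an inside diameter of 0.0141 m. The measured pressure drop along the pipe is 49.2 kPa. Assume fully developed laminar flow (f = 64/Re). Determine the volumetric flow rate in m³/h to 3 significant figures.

For laminar flow, f = 64/Re with Re = ρVD/μ, so Darcy-Weisbach reduces to ΔP = 32μLV/D². Solving for V: V = ΔP·D²/(32μL) = 4.92e+04·(0.0141)²/(32·0.0272·5.77) = 1.948 m/s.
Check: Re = ρVD/μ = 933·1.948·0.0141/0.0272 = 942 < 2300, so the laminar assumption holds.
Q = V·A = 1.948·(π/4·0.0141²) = 0.0003041 m³/s = 1.09 m³/h.

Q ≈ 1.09 m³/h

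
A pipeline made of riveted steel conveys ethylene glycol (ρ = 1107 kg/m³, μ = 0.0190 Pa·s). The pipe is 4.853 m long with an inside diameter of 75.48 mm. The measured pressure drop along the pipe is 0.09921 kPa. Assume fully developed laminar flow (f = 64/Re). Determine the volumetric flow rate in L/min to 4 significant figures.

Q ≈ 51.43 L/min

For laminar flow, f = 64/Re with Re = ρVD/μ, so Darcy-Weisbach reduces to ΔP = 32μLV/D². Solving for V: V = ΔP·D²/(32μL) = 99.21·(0.07548)²/(32·0.019·4.853) = 0.1916 m/s.
Check: Re = ρVD/μ = 1107·0.1916·0.07548/0.019 = 842.4 < 2300, so the laminar assumption holds.
Q = V·A = 0.1916·(π/4·0.07548²) = 0.0008572 m³/s = 51.43 L/min.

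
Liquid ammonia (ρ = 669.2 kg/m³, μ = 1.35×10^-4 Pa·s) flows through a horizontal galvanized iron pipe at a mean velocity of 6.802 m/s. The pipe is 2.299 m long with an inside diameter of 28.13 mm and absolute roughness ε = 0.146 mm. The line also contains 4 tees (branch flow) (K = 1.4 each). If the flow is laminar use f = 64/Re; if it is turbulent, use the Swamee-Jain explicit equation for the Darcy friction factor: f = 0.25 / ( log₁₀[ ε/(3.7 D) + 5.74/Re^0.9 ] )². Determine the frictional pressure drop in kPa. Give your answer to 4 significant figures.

ΔP ≈ 125.8 kPa

Reynolds number Re = ρVD/μ = 669.2 · 6.802 · 0.02813 / 0.000135 = 9.485e+05.
Re > 4000 → turbulent. Relative roughness ε/D = 0.000146/0.02813 = 0.00519. Swamee-Jain: f = 0.25/(log₁₀[0.00519/3.7 + 5.74/9.485e+05^0.9])² = 0.25/(log₁₀[0.0014 + 2.4e-05])² = 0.25/(-2.846)² = 0.03087.
Total minor-loss coefficient ΣK = 4·1.4 = 5.6.
ΔP = [f·L/D + ΣK]·(ρV²/2) = [0.03087·2.299/0.02813 + 5.6]·(669.2·6.802²/2) = [2.523 + 5.6]·1.548e+04 = 1.258e+05 Pa.
ΔP = 1.258e+05 Pa = 125.8 kPa.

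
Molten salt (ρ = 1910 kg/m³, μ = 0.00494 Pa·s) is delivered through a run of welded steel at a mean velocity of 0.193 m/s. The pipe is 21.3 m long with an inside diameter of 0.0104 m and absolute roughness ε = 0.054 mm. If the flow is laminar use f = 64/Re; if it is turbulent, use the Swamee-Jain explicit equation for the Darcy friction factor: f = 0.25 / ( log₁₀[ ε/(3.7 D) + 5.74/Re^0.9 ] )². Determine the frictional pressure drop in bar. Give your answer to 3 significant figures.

ΔP ≈ 0.0601 bar

Reynolds number Re = ρVD/μ = 1910 · 0.193 · 0.0104 / 0.00494 = 776.1.
Re < 2300 → laminar flow, so f = 64/Re = 64/776.1 = 0.08247 (the turbulent correlation is not needed).
Darcy-Weisbach: ΔP = f(L/D)(ρV²/2) = 0.08247·(21.3/0.0104)·(1910·0.193²/2) = 0.08247·2048·35.57 = 6008 Pa.
ΔP = 6008 Pa = 0.0601 bar.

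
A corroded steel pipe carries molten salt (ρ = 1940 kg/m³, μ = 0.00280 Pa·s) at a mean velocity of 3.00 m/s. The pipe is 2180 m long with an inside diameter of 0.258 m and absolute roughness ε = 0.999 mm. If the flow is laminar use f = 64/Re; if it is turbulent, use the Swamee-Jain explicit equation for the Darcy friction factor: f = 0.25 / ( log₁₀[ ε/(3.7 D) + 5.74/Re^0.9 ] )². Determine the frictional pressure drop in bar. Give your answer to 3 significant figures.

Reynolds number Re = ρVD/μ = 1940 · 3 · 0.258 / 0.0028 = 5.363e+05.
Re > 4000 → turbulent. Relative roughness ε/D = 0.000999/0.258 = 0.00387. Swamee-Jain: f = 0.25/(log₁₀[0.00387/3.7 + 5.74/5.363e+05^0.9])² = 0.25/(log₁₀[0.00105 + 4e-05])² = 0.25/(-2.964)² = 0.02846.
Darcy-Weisbach: ΔP = f(L/D)(ρV²/2) = 0.02846·(2180/0.258)·(1940·3²/2) = 0.02846·8450·8730 = 2.099e+06 Pa.
ΔP = 2.099e+06 Pa = 21.0 bar.

ΔP ≈ 21.0 bar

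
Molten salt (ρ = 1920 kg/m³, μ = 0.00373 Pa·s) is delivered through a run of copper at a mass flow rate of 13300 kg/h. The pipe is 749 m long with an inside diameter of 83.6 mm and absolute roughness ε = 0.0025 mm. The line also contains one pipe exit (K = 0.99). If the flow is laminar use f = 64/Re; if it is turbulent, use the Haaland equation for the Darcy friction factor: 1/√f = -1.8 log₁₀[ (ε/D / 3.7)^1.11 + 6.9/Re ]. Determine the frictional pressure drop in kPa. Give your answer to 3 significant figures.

ṁ = 13300 kg/h = 13300/3600 = 3.694 kg/s.
A = πD²/4 = π(0.0836)²/4 = 0.005489 m²; mean velocity V = ṁ/(ρA) = 3.694/(1920 · 0.005489) = 0.3505 m/s.
Reynolds number Re = ρVD/μ = 1920 · 0.3505 · 0.0836 / 0.00373 = 1.508e+04.
Re > 4000 → turbulent. Relative roughness ε/D = 2.5e-06/0.0836 = 2.99e-05. Haaland: 1/√f = -1.8 log₁₀[(2.99e-05/3.7)^1.11 + 6.9/1.508e+04] = -1.8 log₁₀[2.23e-06 + 0.000457] = 6.008, so f = 0.02771.
Total minor-loss coefficient ΣK = 1·0.99 = 0.99.
ΔP = [f·L/D + ΣK]·(ρV²/2) = [0.02771·749/0.0836 + 0.99]·(1920·0.3505²/2) = [248.2 + 0.99]·118 = 2.94e+04 Pa.
ΔP = 2.94e+04 Pa = 29.4 kPa.

ΔP ≈ 29.4 kPa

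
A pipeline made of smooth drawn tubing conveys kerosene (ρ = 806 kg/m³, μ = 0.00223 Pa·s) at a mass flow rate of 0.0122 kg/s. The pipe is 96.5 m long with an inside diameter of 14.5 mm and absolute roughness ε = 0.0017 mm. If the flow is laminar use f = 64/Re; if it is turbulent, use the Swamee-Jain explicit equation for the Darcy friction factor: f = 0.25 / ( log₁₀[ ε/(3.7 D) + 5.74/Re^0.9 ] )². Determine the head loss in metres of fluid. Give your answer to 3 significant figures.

A = πD²/4 = π(0.0145)²/4 = 0.0001651 m²; mean velocity V = ṁ/(ρA) = 0.0122/(806 · 0.0001651) = 0.09166 m/s.
Reynolds number Re = ρVD/μ = 806 · 0.09166 · 0.0145 / 0.00223 = 480.4.
Re < 2300 → laminar flow, so f = 64/Re = 64/480.4 = 0.1332 (the turbulent correlation is not needed).
Darcy-Weisbach: ΔP = f(L/D)(ρV²/2) = 0.1332·(96.5/0.0145)·(806·0.09166²/2) = 0.1332·6655·3.386 = 3002 Pa.
Head loss h_f = ΔP/(ρg) = 3002/(806·9.81) = 0.380 m.

h_f ≈ 0.380 m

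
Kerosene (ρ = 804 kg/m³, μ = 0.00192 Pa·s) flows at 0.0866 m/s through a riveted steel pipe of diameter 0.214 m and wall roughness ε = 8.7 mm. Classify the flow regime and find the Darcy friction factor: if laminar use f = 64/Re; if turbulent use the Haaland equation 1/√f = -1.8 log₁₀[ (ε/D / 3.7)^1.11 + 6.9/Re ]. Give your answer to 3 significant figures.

Re = ρVD/μ = 804·0.0866·0.214/0.00192 = 7760.
Re > 4000 → turbulent. ε/D = 0.0087/0.214 = 0.0407; Haaland: 1/√f = -1.8 log₁₀[0.00669 + 0.000889] = 3.817, so f = 0.06865.

f ≈ 0.0686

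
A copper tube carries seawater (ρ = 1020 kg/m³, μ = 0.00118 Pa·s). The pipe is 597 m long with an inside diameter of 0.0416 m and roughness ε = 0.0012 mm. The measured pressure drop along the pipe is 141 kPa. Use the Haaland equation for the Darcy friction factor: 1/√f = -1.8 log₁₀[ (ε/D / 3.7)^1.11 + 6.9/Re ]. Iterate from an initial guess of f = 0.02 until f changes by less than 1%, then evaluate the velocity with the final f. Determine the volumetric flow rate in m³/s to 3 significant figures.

Q ≈ 0.00125 m³/s

Rearranging Darcy-Weisbach: V = √(2·ΔP·D/(f·L·ρ)). With ε/D = 1.2e-06/0.0416 = 2.88e-05, iterate starting from f = 0.02:
  f = 0.02 → V = √(2·1.41e+05·0.0416/(0.02·597·1020)) = 0.9815 m/s; Re = ρVD/μ = 3.529e+04; f → 0.0225
  f = 0.0225 → V = 0.9254 m/s; Re = 3.328e+04; f → 0.02281
  f = 0.02281 → V = 0.9191 m/s; Re = 3.305e+04; f → 0.02284
Converged (Δf/f < 1%). With the final f = 0.02284: V = √(2·1.41e+05·0.0416/(0.02284·597·1020)) = 0.9184 m/s.
Q = V·A = 0.9184·(π/4·0.0416²) = 0.001248 m³/s = 0.00125 m³/s.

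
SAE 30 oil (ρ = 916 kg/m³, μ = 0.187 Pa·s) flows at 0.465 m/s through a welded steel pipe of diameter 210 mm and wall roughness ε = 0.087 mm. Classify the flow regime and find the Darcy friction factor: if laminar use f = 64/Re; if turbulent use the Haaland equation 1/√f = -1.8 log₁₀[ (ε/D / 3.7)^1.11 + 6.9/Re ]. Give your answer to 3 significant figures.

Re = ρVD/μ = 916·0.465·0.21/0.187 = 478.3.
Re < 2300 → laminar, so f = 64/Re = 0.1338 (roughness is irrelevant in laminar flow).

f ≈ 0.134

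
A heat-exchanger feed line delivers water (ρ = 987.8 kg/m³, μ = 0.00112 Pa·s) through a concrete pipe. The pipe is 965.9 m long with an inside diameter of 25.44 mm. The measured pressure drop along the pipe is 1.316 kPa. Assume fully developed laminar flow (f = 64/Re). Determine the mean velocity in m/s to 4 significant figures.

For laminar flow, f = 64/Re with Re = ρVD/μ, so Darcy-Weisbach reduces to ΔP = 32μLV/D². Solving for V: V = ΔP·D²/(32μL) = 1316·(0.02544)²/(32·0.00112·965.9) = 0.0246 m/s.
Check: Re = ρVD/μ = 987.8·0.0246·0.02544/0.00112 = 552 < 2300, so the laminar assumption holds.

V ≈ 0.02460 m/s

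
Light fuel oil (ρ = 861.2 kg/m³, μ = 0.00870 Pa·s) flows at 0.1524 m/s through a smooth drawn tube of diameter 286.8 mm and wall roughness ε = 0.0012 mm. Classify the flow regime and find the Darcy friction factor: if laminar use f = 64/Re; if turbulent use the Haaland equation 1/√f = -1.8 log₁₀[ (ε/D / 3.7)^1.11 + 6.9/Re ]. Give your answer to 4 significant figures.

Re = ρVD/μ = 861.2·0.1524·0.2868/0.0087 = 4327.
Re > 4000 → turbulent. ε/D = 1.2e-06/0.2868 = 4.18e-06; Haaland: 1/√f = -1.8 log₁₀[2.51e-07 + 0.00159] = 5.035, so f = 0.03945.

f ≈ 0.03945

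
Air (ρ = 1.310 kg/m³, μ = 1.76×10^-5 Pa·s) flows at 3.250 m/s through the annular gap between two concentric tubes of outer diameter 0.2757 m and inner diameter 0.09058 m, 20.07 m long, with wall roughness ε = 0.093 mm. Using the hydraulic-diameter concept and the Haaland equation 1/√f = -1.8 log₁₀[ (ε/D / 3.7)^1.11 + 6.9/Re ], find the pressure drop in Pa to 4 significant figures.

ΔP ≈ 17.02 Pa

Hydraulic diameter D_h = 4A/P = D_o - D_i = 0.2757 - 0.09058 = 0.1851 m.
Re = ρVD_h/μ = 1.31·3.25·0.1851/1.76e-05 = 4.478e+04.
ε/D_h = 9.3e-05/0.1851 = 0.000502; Haaland gives 1/√f = -1.8 log₁₀[5.1e-05+0.000154] = 6.639, so f = 0.02269.
ΔP = f(L/D_h)(ρV²/2) = 0.02269·20.07/0.1851·6.918 = 17.02 Pa.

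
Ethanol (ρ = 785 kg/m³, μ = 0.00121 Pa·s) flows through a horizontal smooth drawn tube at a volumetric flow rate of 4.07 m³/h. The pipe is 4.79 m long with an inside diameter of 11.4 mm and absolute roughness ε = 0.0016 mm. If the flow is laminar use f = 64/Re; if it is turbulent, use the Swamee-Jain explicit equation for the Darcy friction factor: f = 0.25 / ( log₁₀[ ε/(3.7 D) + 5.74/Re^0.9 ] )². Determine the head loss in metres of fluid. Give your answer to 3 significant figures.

Q = 4.07 m³/h = 4.07/3600 = 0.001131 m³/s.
Cross-sectional area A = πD²/4 = π(0.0114)²/4 = 0.0001021 m²; mean velocity V = Q/A = 0.001131/0.0001021 = 11.08 m/s.
Reynolds number Re = ρVD/μ = 785 · 11.08 · 0.0114 / 0.00121 = 8.192e+04.
Re > 4000 → turbulent. Relative roughness ε/D = 1.6e-06/0.0114 = 0.00014. Swamee-Jain: f = 0.25/(log₁₀[0.00014/3.7 + 5.74/8.192e+04^0.9])² = 0.25/(log₁₀[3.79e-05 + 0.000217])² = 0.25/(-3.593)² = 0.01936.
Darcy-Weisbach: ΔP = f(L/D)(ρV²/2) = 0.01936·(4.79/0.0114)·(785·11.08²/2) = 0.01936·420.2·4.815e+04 = 3.918e+05 Pa.
Head loss h_f = ΔP/(ρg) = 3.918e+05/(785·9.81) = 50.9 m.

h_f ≈ 50.9 m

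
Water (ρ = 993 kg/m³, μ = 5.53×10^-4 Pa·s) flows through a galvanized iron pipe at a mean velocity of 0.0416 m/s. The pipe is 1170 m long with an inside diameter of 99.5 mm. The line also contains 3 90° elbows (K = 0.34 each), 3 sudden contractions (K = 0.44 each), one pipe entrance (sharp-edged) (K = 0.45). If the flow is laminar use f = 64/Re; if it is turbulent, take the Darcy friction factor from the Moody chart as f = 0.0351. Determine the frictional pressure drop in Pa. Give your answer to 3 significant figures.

ΔP ≈ 357 Pa

Reynolds number Re = ρVD/μ = 993 · 0.0416 · 0.0995 / 0.000553 = 7433.
Re > 4000 → turbulent; use the Moody-chart value f = 0.0351.
Total minor-loss coefficient ΣK = 3·0.34 + 3·0.44 + 1·0.45 = 2.79.
ΔP = [f·L/D + ΣK]·(ρV²/2) = [0.0351·1170/0.0995 + 2.79]·(993·0.0416²/2) = [412.7 + 2.79]·0.8592 = 357 Pa.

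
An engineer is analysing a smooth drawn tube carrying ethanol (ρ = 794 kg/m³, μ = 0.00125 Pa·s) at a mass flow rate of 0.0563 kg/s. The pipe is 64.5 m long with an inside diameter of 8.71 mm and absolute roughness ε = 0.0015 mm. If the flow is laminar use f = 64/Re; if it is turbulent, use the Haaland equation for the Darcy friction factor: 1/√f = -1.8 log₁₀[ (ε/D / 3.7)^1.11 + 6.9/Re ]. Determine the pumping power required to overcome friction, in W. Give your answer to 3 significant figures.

P ≈ 10.3 W

A = πD²/4 = π(0.00871)²/4 = 5.958e-05 m²; mean velocity V = ṁ/(ρA) = 0.0563/(794 · 5.958e-05) = 1.19 m/s.
Reynolds number Re = ρVD/μ = 794 · 1.19 · 0.00871 / 0.00125 = 6584.
Re > 4000 → turbulent. Relative roughness ε/D = 1.5e-06/0.00871 = 0.000172. Haaland: 1/√f = -1.8 log₁₀[(0.000172/3.7)^1.11 + 6.9/6584] = -1.8 log₁₀[1.55e-05 + 0.00105] = 5.352, so f = 0.03491.
Darcy-Weisbach: ΔP = f(L/D)(ρV²/2) = 0.03491·(64.5/0.00871)·(794·1.19²/2) = 0.03491·7405·562.2 = 1.454e+05 Pa.
Q = ṁ/ρ = 0.0563/794 = 7.091e-05 m³/s.
Pumping power P = QΔP = 7.091e-05·1.454e+05 = 10.31 W = 10.3 W.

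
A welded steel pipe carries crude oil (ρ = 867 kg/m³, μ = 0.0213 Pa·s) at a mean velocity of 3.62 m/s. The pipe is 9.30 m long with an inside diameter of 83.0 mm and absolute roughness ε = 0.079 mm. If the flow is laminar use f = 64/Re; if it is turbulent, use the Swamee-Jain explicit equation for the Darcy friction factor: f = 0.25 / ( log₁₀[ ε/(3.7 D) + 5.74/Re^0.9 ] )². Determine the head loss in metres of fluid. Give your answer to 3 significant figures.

Reynolds number Re = ρVD/μ = 867 · 3.62 · 0.083 / 0.0213 = 1.223e+04.
Re > 4000 → turbulent. Relative roughness ε/D = 7.9e-05/0.083 = 0.000952. Swamee-Jain: f = 0.25/(log₁₀[0.000952/3.7 + 5.74/1.223e+04^0.9])² = 0.25/(log₁₀[0.000257 + 0.0012])² = 0.25/(-2.836)² = 0.03109.
Darcy-Weisbach: ΔP = f(L/D)(ρV²/2) = 0.03109·(9.3/0.083)·(867·3.62²/2) = 0.03109·112·5681 = 1.979e+04 Pa.
Head loss h_f = ΔP/(ρg) = 1.979e+04/(867·9.81) = 2.33 m.

h_f ≈ 2.33 m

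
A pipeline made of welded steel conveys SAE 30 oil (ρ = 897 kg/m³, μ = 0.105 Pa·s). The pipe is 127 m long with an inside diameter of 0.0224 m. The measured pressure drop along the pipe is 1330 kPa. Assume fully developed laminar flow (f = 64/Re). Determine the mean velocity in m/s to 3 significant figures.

V ≈ 1.56 m/s

For laminar flow, f = 64/Re with Re = ρVD/μ, so Darcy-Weisbach reduces to ΔP = 32μLV/D². Solving for V: V = ΔP·D²/(32μL) = 1.33e+06·(0.0224)²/(32·0.105·127) = 1.564 m/s.
Check: Re = ρVD/μ = 897·1.564·0.0224/0.105 = 299.3 < 2300, so the laminar assumption holds.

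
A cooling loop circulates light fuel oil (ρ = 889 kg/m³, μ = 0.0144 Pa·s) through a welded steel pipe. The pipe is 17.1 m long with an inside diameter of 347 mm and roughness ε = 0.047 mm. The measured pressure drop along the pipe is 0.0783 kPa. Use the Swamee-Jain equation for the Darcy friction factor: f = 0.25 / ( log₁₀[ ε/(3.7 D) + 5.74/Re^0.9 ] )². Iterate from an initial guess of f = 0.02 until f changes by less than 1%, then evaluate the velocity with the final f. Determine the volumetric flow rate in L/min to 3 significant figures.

Rearranging Darcy-Weisbach: V = √(2·ΔP·D/(f·L·ρ)). With ε/D = 4.7e-05/0.347 = 0.000135, iterate starting from f = 0.02:
  f = 0.02 → V = √(2·78.3·0.347/(0.02·17.1·889)) = 0.4228 m/s; Re = ρVD/μ = 9057; f → 0.03206
  f = 0.03206 → V = 0.3339 m/s; Re = 7153; f → 0.03424
  f = 0.03424 → V = 0.3231 m/s; Re = 6922; f → 0.03456
Converged (Δf/f < 1%). With the final f = 0.03456: V = √(2·78.3·0.347/(0.03456·17.1·889)) = 0.3216 m/s.
Q = V·A = 0.3216·(π/4·0.347²) = 0.03041 m³/s = 1820 L/min.

Q ≈ 1820 L/min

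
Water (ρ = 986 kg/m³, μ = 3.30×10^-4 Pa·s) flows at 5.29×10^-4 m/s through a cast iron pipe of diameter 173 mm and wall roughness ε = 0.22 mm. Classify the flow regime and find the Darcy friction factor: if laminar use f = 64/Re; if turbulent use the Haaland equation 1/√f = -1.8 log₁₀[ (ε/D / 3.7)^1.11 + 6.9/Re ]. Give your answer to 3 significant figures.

Re = ρVD/μ = 986·0.000529·0.173/0.00033 = 273.4.
Re < 2300 → laminar, so f = 64/Re = 0.2341 (roughness is irrelevant in laminar flow).

f ≈ 0.234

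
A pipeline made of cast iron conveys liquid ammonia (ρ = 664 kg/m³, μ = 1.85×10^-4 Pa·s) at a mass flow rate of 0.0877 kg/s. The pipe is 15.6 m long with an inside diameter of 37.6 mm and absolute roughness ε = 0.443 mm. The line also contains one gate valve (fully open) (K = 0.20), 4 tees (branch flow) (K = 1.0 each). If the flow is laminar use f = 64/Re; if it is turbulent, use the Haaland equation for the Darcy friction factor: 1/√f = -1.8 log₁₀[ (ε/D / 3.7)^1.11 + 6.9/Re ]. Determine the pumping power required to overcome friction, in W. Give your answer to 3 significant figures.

P ≈ 0.0137 W

A = πD²/4 = π(0.0376)²/4 = 0.00111 m²; mean velocity V = ṁ/(ρA) = 0.0877/(664 · 0.00111) = 0.119 m/s.
Reynolds number Re = ρVD/μ = 664 · 0.119 · 0.0376 / 0.000185 = 1.605e+04.
Re > 4000 → turbulent. Relative roughness ε/D = 0.000443/0.0376 = 0.0118. Haaland: 1/√f = -1.8 log₁₀[(0.0118/3.7)^1.11 + 6.9/1.605e+04] = -1.8 log₁₀[0.00169 + 0.00043] = 4.812, so f = 0.04319.
Total minor-loss coefficient ΣK = 1·0.2 + 4·1 = 4.2.
ΔP = [f·L/D + ΣK]·(ρV²/2) = [0.04319·15.6/0.0376 + 4.2]·(664·0.119²/2) = [17.92 + 4.2]·4.698 = 103.9 Pa.
Q = ṁ/ρ = 0.0877/664 = 0.0001321 m³/s.
Pumping power P = QΔP = 0.0001321·103.9 = 0.01372 W = 0.0137 W.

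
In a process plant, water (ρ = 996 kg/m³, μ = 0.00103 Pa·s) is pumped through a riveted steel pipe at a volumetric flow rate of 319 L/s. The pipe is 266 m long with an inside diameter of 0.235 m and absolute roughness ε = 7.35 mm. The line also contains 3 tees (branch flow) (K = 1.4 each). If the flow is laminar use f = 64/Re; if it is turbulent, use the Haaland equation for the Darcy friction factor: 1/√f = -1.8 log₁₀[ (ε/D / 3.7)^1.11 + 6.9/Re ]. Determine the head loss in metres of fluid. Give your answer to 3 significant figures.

h_f ≈ 194 m

Q = 319 L/s = 319/1000 = 0.319 m³/s.
Cross-sectional area A = πD²/4 = π(0.235)²/4 = 0.04337 m²; mean velocity V = Q/A = 0.319/0.04337 = 7.355 m/s.
Reynolds number Re = ρVD/μ = 996 · 7.355 · 0.235 / 0.00103 = 1.671e+06.
Re > 4000 → turbulent. Relative roughness ε/D = 0.00735/0.235 = 0.0313. Haaland: 1/√f = -1.8 log₁₀[(0.0313/3.7)^1.11 + 6.9/1.671e+06] = -1.8 log₁₀[0.005 + 4.13e-06] = 4.141, so f = 0.05831.
Total minor-loss coefficient ΣK = 3·1.4 = 4.2.
ΔP = [f·L/D + ΣK]·(ρV²/2) = [0.05831·266/0.235 + 4.2]·(996·7.355²/2) = [66 + 4.2]·2.694e+04 = 1.891e+06 Pa.
Head loss h_f = ΔP/(ρg) = 1.891e+06/(996·9.81) = 194 m.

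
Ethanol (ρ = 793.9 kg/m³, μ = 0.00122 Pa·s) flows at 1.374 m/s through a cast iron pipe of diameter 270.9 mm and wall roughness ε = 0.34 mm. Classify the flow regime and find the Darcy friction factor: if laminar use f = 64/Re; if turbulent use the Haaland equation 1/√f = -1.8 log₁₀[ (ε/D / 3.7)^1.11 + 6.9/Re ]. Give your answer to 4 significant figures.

Re = ρVD/μ = 793.9·1.374·0.2709/0.00122 = 2.422e+05.
Re > 4000 → turbulent. ε/D = 0.00034/0.2709 = 0.00126; Haaland: 1/√f = -1.8 log₁₀[0.000141 + 2.85e-05] = 6.788, so f = 0.0217.

f ≈ 0.02170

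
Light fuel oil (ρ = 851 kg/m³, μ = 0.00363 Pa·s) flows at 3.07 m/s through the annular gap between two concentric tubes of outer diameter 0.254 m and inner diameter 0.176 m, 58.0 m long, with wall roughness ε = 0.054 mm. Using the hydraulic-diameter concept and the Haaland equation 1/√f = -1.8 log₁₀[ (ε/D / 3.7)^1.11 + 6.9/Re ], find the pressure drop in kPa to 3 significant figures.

Hydraulic diameter D_h = 4A/P = D_o - D_i = 0.254 - 0.176 = 0.078 m.
Re = ρVD_h/μ = 851·3.07·0.078/0.00363 = 5.614e+04.
ε/D_h = 5.4e-05/0.078 = 0.000692; Haaland gives 1/√f = -1.8 log₁₀[7.28e-05+0.000123] = 6.675, so f = 0.02244.
ΔP = f(L/D_h)(ρV²/2) = 0.02244·58/0.078·4010 = 6.692e+04 Pa.
ΔP = 66.9 kPa.

ΔP ≈ 66.9 kPa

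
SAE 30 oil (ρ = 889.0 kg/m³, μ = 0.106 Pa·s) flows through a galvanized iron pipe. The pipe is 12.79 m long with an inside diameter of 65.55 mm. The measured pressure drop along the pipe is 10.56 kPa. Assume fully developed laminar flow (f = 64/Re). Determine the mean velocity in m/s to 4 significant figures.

V ≈ 1.046 m/s

For laminar flow, f = 64/Re with Re = ρVD/μ, so Darcy-Weisbach reduces to ΔP = 32μLV/D². Solving for V: V = ΔP·D²/(32μL) = 1.056e+04·(0.06555)²/(32·0.106·12.79) = 1.046 m/s.
Check: Re = ρVD/μ = 889·1.046·0.06555/0.106 = 575 < 2300, so the laminar assumption holds.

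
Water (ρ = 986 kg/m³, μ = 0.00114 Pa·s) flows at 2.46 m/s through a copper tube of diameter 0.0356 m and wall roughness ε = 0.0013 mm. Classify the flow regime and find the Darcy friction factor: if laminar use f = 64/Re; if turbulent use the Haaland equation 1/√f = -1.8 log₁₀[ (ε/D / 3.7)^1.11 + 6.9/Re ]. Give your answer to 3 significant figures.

Re = ρVD/μ = 986·2.46·0.0356/0.00114 = 7.575e+04.
Re > 4000 → turbulent. ε/D = 1.3e-06/0.0356 = 3.65e-05; Haaland: 1/√f = -1.8 log₁₀[2.78e-06 + 9.11e-05] = 7.249, so f = 0.01903.

f ≈ 0.0190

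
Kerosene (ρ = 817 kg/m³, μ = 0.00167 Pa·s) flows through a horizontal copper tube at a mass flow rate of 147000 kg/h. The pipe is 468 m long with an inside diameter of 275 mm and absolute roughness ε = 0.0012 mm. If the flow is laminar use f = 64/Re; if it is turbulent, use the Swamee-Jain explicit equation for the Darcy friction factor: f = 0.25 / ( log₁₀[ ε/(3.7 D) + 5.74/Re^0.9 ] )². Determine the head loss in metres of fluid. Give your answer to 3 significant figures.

ṁ = 147000 kg/h = 147000/3600 = 40.83 kg/s.
A = πD²/4 = π(0.275)²/4 = 0.0594 m²; mean velocity V = ṁ/(ρA) = 40.83/(817 · 0.0594) = 0.8415 m/s.
Reynolds number Re = ρVD/μ = 817 · 0.8415 · 0.275 / 0.00167 = 1.132e+05.
Re > 4000 → turbulent. Relative roughness ε/D = 1.2e-06/0.275 = 4.36e-06. Swamee-Jain: f = 0.25/(log₁₀[4.36e-06/3.7 + 5.74/1.132e+05^0.9])² = 0.25/(log₁₀[1.18e-06 + 0.000162])² = 0.25/(-3.786)² = 0.01744.
Darcy-Weisbach: ΔP = f(L/D)(ρV²/2) = 0.01744·(468/0.275)·(817·0.8415²/2) = 0.01744·1702·289.2 = 8583 Pa.
Head loss h_f = ΔP/(ρg) = 8583/(817·9.81) = 1.07 m.

h_f ≈ 1.07 m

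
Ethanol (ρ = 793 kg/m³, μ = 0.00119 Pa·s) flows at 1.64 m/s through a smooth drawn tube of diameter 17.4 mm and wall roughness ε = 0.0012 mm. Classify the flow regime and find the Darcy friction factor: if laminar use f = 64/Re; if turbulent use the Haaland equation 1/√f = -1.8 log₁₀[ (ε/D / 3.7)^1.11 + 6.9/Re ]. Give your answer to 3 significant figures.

f ≈ 0.0262

Re = ρVD/μ = 793·1.64·0.0174/0.00119 = 1.902e+04.
Re > 4000 → turbulent. ε/D = 1.2e-06/0.0174 = 6.9e-05; Haaland: 1/√f = -1.8 log₁₀[5.63e-06 + 0.000363] = 6.18, so f = 0.02618.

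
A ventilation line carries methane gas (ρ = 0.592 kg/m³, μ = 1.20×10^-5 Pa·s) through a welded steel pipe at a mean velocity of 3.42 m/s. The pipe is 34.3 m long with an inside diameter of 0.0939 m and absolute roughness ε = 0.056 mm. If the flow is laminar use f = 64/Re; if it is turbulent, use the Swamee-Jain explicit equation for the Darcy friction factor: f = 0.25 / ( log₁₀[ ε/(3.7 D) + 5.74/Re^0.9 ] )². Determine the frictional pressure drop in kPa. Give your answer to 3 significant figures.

Reynolds number Re = ρVD/μ = 0.592 · 3.42 · 0.0939 / 1.2e-05 = 1.584e+04.
Re > 4000 → turbulent. Relative roughness ε/D = 5.6e-05/0.0939 = 0.000596. Swamee-Jain: f = 0.25/(log₁₀[0.000596/3.7 + 5.74/1.584e+04^0.9])² = 0.25/(log₁₀[0.000161 + 0.000953])² = 0.25/(-2.953)² = 0.02867.
Darcy-Weisbach: ΔP = f(L/D)(ρV²/2) = 0.02867·(34.3/0.0939)·(0.592·3.42²/2) = 0.02867·365.3·3.462 = 36.25 Pa.
ΔP = 36.25 Pa = 0.0363 kPa.

ΔP ≈ 0.0363 kPa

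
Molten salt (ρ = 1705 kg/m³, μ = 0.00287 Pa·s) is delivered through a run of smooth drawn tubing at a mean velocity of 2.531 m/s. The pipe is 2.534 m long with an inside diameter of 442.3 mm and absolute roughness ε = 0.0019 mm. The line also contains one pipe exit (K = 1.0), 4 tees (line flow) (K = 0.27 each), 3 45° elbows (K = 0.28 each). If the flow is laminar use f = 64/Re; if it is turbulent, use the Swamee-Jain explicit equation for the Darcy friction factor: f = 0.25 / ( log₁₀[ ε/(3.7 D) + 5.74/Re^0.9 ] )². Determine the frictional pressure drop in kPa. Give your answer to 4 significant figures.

Reynolds number Re = ρVD/μ = 1705 · 2.531 · 0.4423 / 0.00287 = 6.65e+05.
Re > 4000 → turbulent. Relative roughness ε/D = 1.9e-06/0.4423 = 4.3e-06. Swamee-Jain: f = 0.25/(log₁₀[4.3e-06/3.7 + 5.74/6.65e+05^0.9])² = 0.25/(log₁₀[1.16e-06 + 3.3e-05])² = 0.25/(-4.467)² = 0.01253.
Total minor-loss coefficient ΣK = 1·1 + 4·0.27 + 3·0.28 = 2.92.
ΔP = [f·L/D + ΣK]·(ρV²/2) = [0.01253·2.534/0.4423 + 2.92]·(1705·2.531²/2) = [0.07179 + 2.92]·5461 = 1.634e+04 Pa.
ΔP = 1.634e+04 Pa = 16.34 kPa.

ΔP ≈ 16.34 kPa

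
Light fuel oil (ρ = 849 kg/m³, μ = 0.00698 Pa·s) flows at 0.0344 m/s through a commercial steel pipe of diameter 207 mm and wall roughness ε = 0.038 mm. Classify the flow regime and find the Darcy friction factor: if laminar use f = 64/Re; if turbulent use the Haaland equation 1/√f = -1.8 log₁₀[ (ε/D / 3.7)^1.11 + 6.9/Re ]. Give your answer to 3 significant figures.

Re = ρVD/μ = 849·0.0344·0.207/0.00698 = 866.1.
Re < 2300 → laminar, so f = 64/Re = 0.07389 (roughness is irrelevant in laminar flow).

f ≈ 0.0739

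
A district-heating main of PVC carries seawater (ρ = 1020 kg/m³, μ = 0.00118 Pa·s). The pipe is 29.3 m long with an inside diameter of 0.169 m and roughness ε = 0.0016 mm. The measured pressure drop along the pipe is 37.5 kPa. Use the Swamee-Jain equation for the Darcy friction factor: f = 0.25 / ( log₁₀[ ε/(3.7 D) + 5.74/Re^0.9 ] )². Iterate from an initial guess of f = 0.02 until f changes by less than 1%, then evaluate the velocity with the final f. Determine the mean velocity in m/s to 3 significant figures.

Rearranging Darcy-Weisbach: V = √(2·ΔP·D/(f·L·ρ)). With ε/D = 1.6e-06/0.169 = 9.47e-06, iterate starting from f = 0.02:
  f = 0.02 → V = √(2·3.75e+04·0.169/(0.02·29.3·1020)) = 4.605 m/s; Re = ρVD/μ = 6.727e+05; f → 0.01261
  f = 0.01261 → V = 5.8 m/s; Re = 8.474e+05; f → 0.01215
  f = 0.01215 → V = 5.908 m/s; Re = 8.631e+05; f → 0.01211
Converged (Δf/f < 1%). With the final f = 0.01211: V = √(2·3.75e+04·0.169/(0.01211·29.3·1020)) = 5.917 m/s.

V ≈ 5.92 m/s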